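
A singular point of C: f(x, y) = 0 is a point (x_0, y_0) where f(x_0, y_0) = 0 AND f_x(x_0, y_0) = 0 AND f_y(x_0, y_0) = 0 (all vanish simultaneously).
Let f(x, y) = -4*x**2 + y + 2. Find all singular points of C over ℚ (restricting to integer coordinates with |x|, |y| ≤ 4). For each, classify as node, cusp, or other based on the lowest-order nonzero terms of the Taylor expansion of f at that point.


No singular points in the scanned grid; C is smooth there.

Compute partial derivatives:
  f_x = -8*x.
  f_y = 1.
f_y = 1 is a nonzero constant, so f_y never vanishes: no point (x, y) can satisfy f = f_x = f_y = 0. In particular no (x, y) ∈ {−4, ..., 4}² is singular; the curve is smooth.


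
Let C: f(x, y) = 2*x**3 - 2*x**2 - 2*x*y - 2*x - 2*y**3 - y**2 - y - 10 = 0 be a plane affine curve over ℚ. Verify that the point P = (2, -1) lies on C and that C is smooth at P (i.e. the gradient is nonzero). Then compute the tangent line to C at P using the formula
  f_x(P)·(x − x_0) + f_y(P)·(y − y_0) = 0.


Tangent line at P: 16*x - 9*y - 41 = 0.

Step 1: f(2, -1) = 0, so P lies on C.
Step 2: partial derivatives
  f_x(x, y) = 6*x**2 - 4*x - 2*y - 2, f_y(x, y) = -2*x - 6*y**2 - 2*y - 1.
  f_x(P) = 16, f_y(P) = -9 (gradient nonzero, so P is smooth).
Step 3: tangent line at P: 16·(x − 2) + -9·(y − -1) = 0.
Expanding: 16*x - 9*y - 41 = 0.


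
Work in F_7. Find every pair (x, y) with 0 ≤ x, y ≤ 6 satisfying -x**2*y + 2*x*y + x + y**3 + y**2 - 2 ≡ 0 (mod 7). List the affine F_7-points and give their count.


Affine F_7-points: {(0, 1), (1, 5), (2, 0), (2, 6), (3, 1), (3, 2), (3, 3), (4, 3), (4, 5), (6, 6)}; count = 10.

For each of the 49 pairs (x, y) ∈ F_7², evaluate f(x, y) mod 7. Record the zeros.
  x = 0: [0↦5, 1↦0, 2↦3, 3↦6, 4↦1, 5↦1, 6↦5]  zeros at y ∈ {1}
  x = 1: [0↦6, 1↦2, 2↦6, 3↦3, 4↦6, 5↦0, 6↦5]  zeros at y ∈ {5}
  x = 2: [0↦0, 1↦2, 2↦5, 3↦1, 4↦3, 5↦3, 6↦0]  zeros at y ∈ {0, 6}
  x = 3: [0↦1, 1↦0, 2↦0, 3↦0, 4↦6, 5↦3, 6↦4]  zeros at y ∈ {1, 2, 3}
  x = 4: [0↦2, 1↦3, 2↦5, 3↦0, 4↦1, 5↦0, 6↦3]  zeros at y ∈ {3, 5}
  x = 5: [0↦3, 1↦4, 2↦6, 3↦1, 4↦2, 5↦1, 6↦4]  zeros at y ∈ ∅
  x = 6: [0↦4, 1↦3, 2↦3, 3↦3, 4↦2, 5↦6, 6↦0]  zeros at y ∈ {6}
Collecting zeros: affine points = {(0, 1), (1, 5), (2, 0), (2, 6), (3, 1), (3, 2), (3, 3), (4, 3), (4, 5), (6, 6)}.
Total count |C(F_7)_aff| = 10.


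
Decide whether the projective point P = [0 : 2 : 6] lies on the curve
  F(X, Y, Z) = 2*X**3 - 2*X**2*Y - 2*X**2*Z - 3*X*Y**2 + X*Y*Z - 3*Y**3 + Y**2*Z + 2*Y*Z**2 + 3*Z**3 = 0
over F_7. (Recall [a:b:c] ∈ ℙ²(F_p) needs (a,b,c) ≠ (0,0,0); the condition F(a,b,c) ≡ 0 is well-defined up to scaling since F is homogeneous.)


F(0,2,6) ≡ 1 (mod 7); P is NOT on the curve.

Evaluate F(0, 2, 6) term-by-term (mod 7).
  2*X**3 ↦ 2·0·1·1 = 0
  -2*X**2*Y ↦ -2·0·2·1 = 0
  -2*X**2*Z ↦ -2·0·1·6 = 0
  -3*X*Y**2 ↦ -3·0·4·1 = 0
  X*Y*Z ↦ 1·0·2·6 = 0
  -3*Y**3 ↦ -3·1·8·1 = -24
  Y**2*Z ↦ 1·1·4·6 = 24
  2*Y*Z**2 ↦ 2·1·2·36 = 144
  3*Z**3 ↦ 3·1·1·216 = 648
Sum: F(0, 2, 6) = (0) + (0) + (0) + (0) + (0) + (-24) + (24) + (144) + (648) = 792.
Reducing mod 7: 792 ≡ 1 (mod 7).
Since F(a, b, c) ≡ 1 ≠ 0 (mod 7), P does NOT lie on the curve.


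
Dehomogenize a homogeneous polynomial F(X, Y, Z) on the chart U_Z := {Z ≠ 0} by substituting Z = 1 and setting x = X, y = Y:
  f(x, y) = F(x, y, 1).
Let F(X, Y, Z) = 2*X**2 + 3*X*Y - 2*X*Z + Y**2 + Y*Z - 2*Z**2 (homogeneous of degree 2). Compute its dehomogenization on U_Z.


f(x, y) = 2*x**2 + 3*x*y - 2*x + y**2 + y - 2

On U_Z we set Z = 1. Each monomial c·X^i·Y^j·Z^k in F becomes c·x^i·y^j·1^k = c·x^i·y^j.
Substituting Z = 1: F(X, Y, 1) = 2*x**2 + 3*x*y - 2*x + y**2 + y - 2.
Note: deg(f) ≤ deg(F) = 2; strict inequality happens when F is divisible by Z (lost terms).


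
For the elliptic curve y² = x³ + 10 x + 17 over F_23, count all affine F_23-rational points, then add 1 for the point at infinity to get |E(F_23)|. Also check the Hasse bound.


Affine points = {(4, 11), (4, 12), (5, 10), (5, 13), (7, 4), (7, 19), (9, 10), (9, 13), (10, 6), (10, 17), (11, 3), (11, 20), (12, 5), (12, 18), (14, 7), (14, 16), (15, 0), (16, 8), (16, 15), (18, 7), (18, 16), (20, 11), (20, 12), (21, 9), (21, 14), (22, 11), (22, 12)}; affine count = 27; |E(F_23)| = 28.

Discriminant check: Δ ∝ 4a³ + 27b² = 4·10³ + 27·17² = 4·1000 + 27·289 ≡ 4 (mod 23). Nonzero ⇒ E is nonsingular.
For each x ∈ F_23, compute rhs = x³ + 10·x + 17 mod 23, then count y ∈ F_23 with y² ≡ rhs.
  x = 0: rhs = 17, matching y values: none (0 points).
  x = 1: rhs = 5, matching y values: none (0 points).
  x = 2: rhs = 22, matching y values: none (0 points).
  x = 3: rhs = 5, matching y values: none (0 points).
  x = 4: rhs = 6, matching y values: 11, 12 (2 points).
  x = 5: rhs = 8, matching y values: 10, 13 (2 points).
  x = 6: rhs = 17, matching y values: none (0 points).
  x = 7: rhs = 16, matching y values: 4, 19 (2 points).
  x = 8: rhs = 11, matching y values: none (0 points).
  x = 9: rhs = 8, matching y values: 10, 13 (2 points).
  x = 10: rhs = 13, matching y values: 6, 17 (2 points).
  x = 11: rhs = 9, matching y values: 3, 20 (2 points).
  x = 12: rhs = 2, matching y values: 5, 18 (2 points).
  x = 13: rhs = 21, matching y values: none (0 points).
  x = 14: rhs = 3, matching y values: 7, 16 (2 points).
  x = 15: rhs = 0, matching y values: 0 (1 points).
  x = 16: rhs = 18, matching y values: 8, 15 (2 points).
  x = 17: rhs = 17, matching y values: none (0 points).
  x = 18: rhs = 3, matching y values: 7, 16 (2 points).
  x = 19: rhs = 5, matching y values: none (0 points).
  x = 20: rhs = 6, matching y values: 11, 12 (2 points).
  x = 21: rhs = 12, matching y values: 9, 14 (2 points).
  x = 22: rhs = 6, matching y values: 11, 12 (2 points).
Total affine count: 27.
Full point count |E(F_23)| = 27 + 1 = 28.
Hasse bound: |28 − (23+1)| = |4| = 4 ≤ 2√23 ≈ 9.5917 ✓.


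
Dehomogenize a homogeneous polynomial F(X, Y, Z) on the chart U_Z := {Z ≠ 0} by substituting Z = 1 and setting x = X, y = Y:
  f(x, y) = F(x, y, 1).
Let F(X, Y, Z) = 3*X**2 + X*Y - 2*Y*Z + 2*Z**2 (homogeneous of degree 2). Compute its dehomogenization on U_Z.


f(x, y) = 3*x**2 + x*y - 2*y + 2

On U_Z we set Z = 1. Each monomial c·X^i·Y^j·Z^k in F becomes c·x^i·y^j·1^k = c·x^i·y^j.
Substituting Z = 1: F(X, Y, 1) = 3*x**2 + x*y - 2*y + 2.
Note: deg(f) ≤ deg(F) = 2; strict inequality happens when F is divisible by Z (lost terms).


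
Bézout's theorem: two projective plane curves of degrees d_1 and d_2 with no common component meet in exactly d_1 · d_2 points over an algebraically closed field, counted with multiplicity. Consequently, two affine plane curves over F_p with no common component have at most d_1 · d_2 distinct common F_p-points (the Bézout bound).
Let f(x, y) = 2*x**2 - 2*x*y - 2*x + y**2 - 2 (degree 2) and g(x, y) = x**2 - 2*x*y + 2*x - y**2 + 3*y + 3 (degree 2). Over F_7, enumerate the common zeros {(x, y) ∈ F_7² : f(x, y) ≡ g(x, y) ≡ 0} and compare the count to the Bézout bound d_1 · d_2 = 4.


Common zeros: ∅; count = 0; Bézout bound = 4.

deg(f) = 2, deg(g) = 2, so Bézout bound = 4.
Scan x ∈ F_7. For each x, list the y ∈ F_7 with f(x, y) ≡ 0 and those with g(x, y) ≡ 0 (mod 7); the common zeros in that column are the intersection.
  x = 0: f ≡ 0 at y ∈ {3, 4}; g ≡ 0 at y ∈ {5}; common: ∅.
  x = 1: f ≡ 0 at y ∈ ∅; g ≡ 0 at y ∈ {3, 5}; common: ∅.
  x = 2: f ≡ 0 at y ∈ {5, 6}; g ≡ 0 at y ∈ ∅; common: ∅.
  x = 3: f ≡ 0 at y ∈ ∅; g ≡ 0 at y ∈ {1, 3}; common: ∅.
  x = 4: f ≡ 0 at y ∈ {3, 5}; g ≡ 0 at y ∈ {1}; common: ∅.
  x = 5: f ≡ 0 at y ∈ {4, 6}; g ≡ 0 at y ∈ ∅; common: ∅.
  x = 6: f ≡ 0 at y ∈ ∅; g ≡ 0 at y ∈ ∅; common: ∅.
Collecting: common zeros = ∅, so the count is 0.
Comparison with the Bézout bound: 0 ≤ 4 = deg(f)·deg(g), as expected for curves with no common component (the affine F_7-count falls short of the bound because intersections may lie at infinity, over extension fields, or carry multiplicity).


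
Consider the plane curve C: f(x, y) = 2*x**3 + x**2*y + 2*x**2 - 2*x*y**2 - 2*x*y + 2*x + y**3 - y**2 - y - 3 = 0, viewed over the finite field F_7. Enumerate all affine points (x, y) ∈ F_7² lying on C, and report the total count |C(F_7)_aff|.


Affine F_7-points: {(3, 4), (3, 5), (6, 6)}; count = 3.

For each of the 49 pairs (x, y) ∈ F_7², evaluate f(x, y) mod 7. Record the zeros.
  x = 0: [0↦4, 1↦3, 2↦6, 3↦5, 4↦6, 5↦1, 6↦3]  zeros at y ∈ ∅
  x = 1: [0↦3, 1↦6, 2↦2, 3↦4, 4↦4, 5↦1, 6↦1]  zeros at y ∈ ∅
  x = 2: [0↦4, 1↦6, 2↦4, 3↦4, 4↦5, 5↦6, 6↦6]  zeros at y ∈ ∅
  x = 3: [0↦5, 1↦1, 2↦3, 3↦3, 4↦0, 5↦0, 6↦2]  zeros at y ∈ {4, 5}
  x = 4: [0↦4, 1↦3, 2↦4, 3↦6, 4↦1, 5↦2, 6↦1]  zeros at y ∈ ∅
  x = 5: [0↦6, 1↦3, 2↦5, 3↦4, 4↦6, 5↦3, 6↦1]  zeros at y ∈ ∅
  x = 6: [0↦2, 1↦6, 2↦4, 3↦2, 4↦6, 5↦1, 6↦0]  zeros at y ∈ {6}
Collecting zeros: affine points = {(3, 4), (3, 5), (6, 6)}.
Total count |C(F_7)_aff| = 3.


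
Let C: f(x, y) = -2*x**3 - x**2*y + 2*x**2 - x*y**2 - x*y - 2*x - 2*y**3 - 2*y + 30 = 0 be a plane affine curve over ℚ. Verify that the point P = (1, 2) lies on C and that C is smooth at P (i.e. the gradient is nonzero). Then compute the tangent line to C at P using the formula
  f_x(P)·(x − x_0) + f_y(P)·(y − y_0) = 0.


Tangent line at P: -14*x - 32*y + 78 = 0.

Step 1: f(1, 2) = 0, so P lies on C.
Step 2: partial derivatives
  f_x(x, y) = -6*x**2 - 2*x*y + 4*x - y**2 - y - 2, f_y(x, y) = -x**2 - 2*x*y - x - 6*y**2 - 2.
  f_x(P) = -14, f_y(P) = -32 (gradient nonzero, so P is smooth).
Step 3: tangent line at P: -14·(x − 1) + -32·(y − 2) = 0.
Expanding: -14*x - 32*y + 78 = 0.


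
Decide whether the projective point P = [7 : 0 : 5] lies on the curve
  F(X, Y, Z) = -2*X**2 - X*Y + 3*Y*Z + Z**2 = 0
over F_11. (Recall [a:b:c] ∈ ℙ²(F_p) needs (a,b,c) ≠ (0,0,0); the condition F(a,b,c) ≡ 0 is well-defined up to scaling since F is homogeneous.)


F(7,0,5) ≡ 4 (mod 11); P is NOT on the curve.

Evaluate F(7, 0, 5) term-by-term (mod 11).
  -2*X**2 ↦ -2·49·1·1 = -98
  -X*Y ↦ -1·7·0·1 = 0
  3*Y*Z ↦ 3·1·0·5 = 0
  Z**2 ↦ 1·1·1·25 = 25
Sum: F(7, 0, 5) = (-98) + (0) + (0) + (25) = -73.
Reducing mod 11: -73 ≡ 4 (mod 11).
Since F(a, b, c) ≡ 4 ≠ 0 (mod 11), P does NOT lie on the curve.


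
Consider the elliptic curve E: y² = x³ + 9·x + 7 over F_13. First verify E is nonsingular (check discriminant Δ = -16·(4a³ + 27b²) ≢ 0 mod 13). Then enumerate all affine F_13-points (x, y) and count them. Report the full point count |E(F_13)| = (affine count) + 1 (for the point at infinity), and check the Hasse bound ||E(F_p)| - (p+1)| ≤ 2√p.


Affine points = {(1, 2), (1, 11), (3, 3), (3, 10), (4, 4), (4, 9), (6, 2), (6, 11), (7, 6), (7, 7), (12, 6), (12, 7)}; affine count = 12; |E(F_13)| = 13.

Discriminant check: Δ ∝ 4a³ + 27b² = 4·9³ + 27·7² = 4·729 + 27·49 ≡ 1 (mod 13). Nonzero ⇒ E is nonsingular.
For each x ∈ F_13, compute rhs = x³ + 9·x + 7 mod 13, then count y ∈ F_13 with y² ≡ rhs.
  x = 0: rhs = 7, matching y values: none (0 points).
  x = 1: rhs = 4, matching y values: 2, 11 (2 points).
  x = 2: rhs = 7, matching y values: none (0 points).
  x = 3: rhs = 9, matching y values: 3, 10 (2 points).
  x = 4: rhs = 3, matching y values: 4, 9 (2 points).
  x = 5: rhs = 8, matching y values: none (0 points).
  x = 6: rhs = 4, matching y values: 2, 11 (2 points).
  x = 7: rhs = 10, matching y values: 6, 7 (2 points).
  x = 8: rhs = 6, matching y values: none (0 points).
  x = 9: rhs = 11, matching y values: none (0 points).
  x = 10: rhs = 5, matching y values: none (0 points).
  x = 11: rhs = 7, matching y values: none (0 points).
  x = 12: rhs = 10, matching y values: 6, 7 (2 points).
Total affine count: 12.
Full point count |E(F_13)| = 12 + 1 = 13.
Hasse bound: |13 − (13+1)| = |-1| = 1 ≤ 2√13 ≈ 7.2111 ✓.


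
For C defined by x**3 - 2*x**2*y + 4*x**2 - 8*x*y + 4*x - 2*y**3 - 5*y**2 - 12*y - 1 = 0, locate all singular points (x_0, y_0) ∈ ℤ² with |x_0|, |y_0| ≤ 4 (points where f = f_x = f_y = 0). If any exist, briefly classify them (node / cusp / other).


Singular points: {(-2, -1)}; classification: cusp.

Compute partial derivatives:
  f_x = 3*x**2 - 4*x*y + 8*x - 8*y + 4.
  f_y = -2*x**2 - 8*x - 6*y**2 - 10*y - 12.
Scan x_0 ∈ {−4, ..., 4}. For each x_0, f_y(x_0, y) is a polynomial in y; find its integer roots y ∈ {−4, ..., 4}, then test f_x and f at those candidates.
  x = -4: f_y(-4, y) = -6*y**2 - 10*y - 12; no integer root y with |y| ≤ 4.
  x = -3: f_y(-3, y) = -6*y**2 - 10*y - 6; no integer root y with |y| ≤ 4.
  x = -2: f_y(-2, y) = -6*y**2 - 10*y - 4; vanishes at y ∈ {-1}. (-2, -1): f_x = 0, f = 0 — SINGULAR.
  x = -1: f_y(-1, y) = -6*y**2 - 10*y - 6; no integer root y with |y| ≤ 4.
  x = 0: f_y(0, y) = -6*y**2 - 10*y - 12; no integer root y with |y| ≤ 4.
  x = 1: f_y(1, y) = -6*y**2 - 10*y - 22; no integer root y with |y| ≤ 4.
  x = 2: f_y(2, y) = -6*y**2 - 10*y - 36; no integer root y with |y| ≤ 4.
  x = 3: f_y(3, y) = -6*y**2 - 10*y - 54; no integer root y with |y| ≤ 4.
  x = 4: f_y(4, y) = -6*y**2 - 10*y - 76; no integer root y with |y| ≤ 4.
Only singular point on the grid: (-2, -1).
Classify: substitute x = -2 + u, y = -1 + v and expand: f = u**3 - 2*u**2*v - 2*v**3 + v**2.
No constant or linear terms (consistent with a singular point). Quadratic part: v**2. Cubic part: u**3 - 2*u**2*v - 2*v**3.
The quadratic part v**2 is a perfect square, so there is a single (double) tangent line v = 0, i.e. y = -1. Restricting the cubic part to that line (v = 0) leaves u**3 ≠ 0, so f is not divisible by v and the branch is v² ≈ -u**3 to lowest order — this is a cusp.
Classification: cusp.


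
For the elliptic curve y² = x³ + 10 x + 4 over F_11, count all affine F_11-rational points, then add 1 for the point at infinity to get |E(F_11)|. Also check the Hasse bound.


Affine points = {(0, 2), (0, 9), (1, 2), (1, 9), (4, 3), (4, 8), (5, 5), (5, 6), (6, 4), (6, 7), (9, 3), (9, 8), (10, 2), (10, 9)}; affine count = 14; |E(F_11)| = 15.

Discriminant check: Δ ∝ 4a³ + 27b² = 4·10³ + 27·4² = 4·1000 + 27·16 ≡ 10 (mod 11). Nonzero ⇒ E is nonsingular.
For each x ∈ F_11, compute rhs = x³ + 10·x + 4 mod 11, then count y ∈ F_11 with y² ≡ rhs.
  x = 0: rhs = 4, matching y values: 2, 9 (2 points).
  x = 1: rhs = 4, matching y values: 2, 9 (2 points).
  x = 2: rhs = 10, matching y values: none (0 points).
  x = 3: rhs = 6, matching y values: none (0 points).
  x = 4: rhs = 9, matching y values: 3, 8 (2 points).
  x = 5: rhs = 3, matching y values: 5, 6 (2 points).
  x = 6: rhs = 5, matching y values: 4, 7 (2 points).
  x = 7: rhs = 10, matching y values: none (0 points).
  x = 8: rhs = 2, matching y values: none (0 points).
  x = 9: rhs = 9, matching y values: 3, 8 (2 points).
  x = 10: rhs = 4, matching y values: 2, 9 (2 points).
Total affine count: 14.
Full point count |E(F_11)| = 14 + 1 = 15.
Hasse bound: |15 − (11+1)| = |3| = 3 ≤ 2√11 ≈ 6.6332 ✓.


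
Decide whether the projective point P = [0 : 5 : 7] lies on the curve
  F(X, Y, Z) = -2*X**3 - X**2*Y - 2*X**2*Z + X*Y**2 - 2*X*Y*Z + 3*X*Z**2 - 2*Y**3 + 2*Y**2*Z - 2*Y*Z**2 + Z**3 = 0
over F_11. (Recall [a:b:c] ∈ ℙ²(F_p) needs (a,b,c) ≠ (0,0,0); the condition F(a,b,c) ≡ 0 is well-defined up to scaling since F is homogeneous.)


F(0,5,7) ≡ 8 (mod 11); P is NOT on the curve.

Evaluate F(0, 5, 7) term-by-term (mod 11).
  -2*X**3 ↦ -2·0·1·1 = 0
  -X**2*Y ↦ -1·0·5·1 = 0
  -2*X**2*Z ↦ -2·0·1·7 = 0
  X*Y**2 ↦ 1·0·25·1 = 0
  -2*X*Y*Z ↦ -2·0·5·7 = 0
  3*X*Z**2 ↦ 3·0·1·49 = 0
  -2*Y**3 ↦ -2·1·125·1 = -250
  2*Y**2*Z ↦ 2·1·25·7 = 350
  -2*Y*Z**2 ↦ -2·1·5·49 = -490
  Z**3 ↦ 1·1·1·343 = 343
Sum: F(0, 5, 7) = (0) + (0) + (0) + (0) + (0) + (0) + (-250) + (350) + (-490) + (343) = -47.
Reducing mod 11: -47 ≡ 8 (mod 11).
Since F(a, b, c) ≡ 8 ≠ 0 (mod 11), P does NOT lie on the curve.


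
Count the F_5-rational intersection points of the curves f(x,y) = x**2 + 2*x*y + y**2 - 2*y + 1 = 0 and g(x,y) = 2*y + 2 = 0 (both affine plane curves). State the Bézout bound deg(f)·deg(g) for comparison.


Common zeros: ∅; count = 0; Bézout bound = 2.

deg(f) = 2, deg(g) = 1, so Bézout bound = 2.
Scan x ∈ F_5. For each x, list the y ∈ F_5 with f(x, y) ≡ 0 and those with g(x, y) ≡ 0 (mod 5); the common zeros in that column are the intersection.
  x = 0: f ≡ 0 at y ∈ {1}; g ≡ 0 at y ∈ {4}; common: ∅.
  x = 1: f ≡ 0 at y ∈ ∅; g ≡ 0 at y ∈ {4}; common: ∅.
  x = 2: f ≡ 0 at y ∈ {0, 3}; g ≡ 0 at y ∈ {4}; common: ∅.
  x = 3: f ≡ 0 at y ∈ {0, 1}; g ≡ 0 at y ∈ {4}; common: ∅.
  x = 4: f ≡ 0 at y ∈ ∅; g ≡ 0 at y ∈ {4}; common: ∅.
Collecting: common zeros = ∅, so the count is 0.
Comparison with the Bézout bound: 0 ≤ 2 = deg(f)·deg(g), as expected for curves with no common component (the affine F_5-count falls short of the bound because intersections may lie at infinity, over extension fields, or carry multiplicity).


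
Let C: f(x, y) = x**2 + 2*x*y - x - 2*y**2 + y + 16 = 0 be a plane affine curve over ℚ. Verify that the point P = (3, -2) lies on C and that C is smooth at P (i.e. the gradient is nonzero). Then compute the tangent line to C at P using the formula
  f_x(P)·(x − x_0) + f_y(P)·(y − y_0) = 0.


Tangent line at P: x + 15*y + 27 = 0.

Step 1: f(3, -2) = 0, so P lies on C.
Step 2: partial derivatives
  f_x(x, y) = 2*x + 2*y - 1, f_y(x, y) = 2*x - 4*y + 1.
  f_x(P) = 1, f_y(P) = 15 (gradient nonzero, so P is smooth).
Step 3: tangent line at P: 1·(x − 3) + 15·(y − -2) = 0.
Expanding: x + 15*y + 27 = 0.


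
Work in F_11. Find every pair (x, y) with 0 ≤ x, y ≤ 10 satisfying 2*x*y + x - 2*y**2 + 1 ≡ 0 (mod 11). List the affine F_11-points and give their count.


Affine F_11-points: {(1, 4), (1, 8), (4, 1), (4, 3), (5, 7), (5, 9), (8, 2), (8, 6), (10, 0), (10, 10)}; count = 10.

For each of the 121 pairs (x, y) ∈ F_11², evaluate f(x, y) mod 11. Record the zeros.
  x = 0: [0↦1, 1↦10, 2↦4, 3↦5, 4↦2, 5↦6, 6↦6, 7↦2, 8↦5, 9↦4, 10↦10]  zeros at y ∈ ∅
  x = 1: [0↦2, 1↦2, 2↦9, 3↦1, 4↦0, 5↦6, 6↦8, 7↦6, 8↦0, 9↦1, 10↦9]  zeros at y ∈ {4, 8}
  x = 2: [0↦3, 1↦5, 2↦3, 3↦8, 4↦9, 5↦6, 6↦10, 7↦10, 8↦6, 9↦9, 10↦8]  zeros at y ∈ ∅
  x = 3: [0↦4, 1↦8, 2↦8, 3↦4, 4↦7, 5↦6, 6↦1, 7↦3, 8↦1, 9↦6, 10↦7]  zeros at y ∈ ∅
  x = 4: [0↦5, 1↦0, 2↦2, 3↦0, 4↦5, 5↦6, 6↦3, 7↦7, 8↦7, 9↦3, 10↦6]  zeros at y ∈ {1, 3}
  x = 5: [0↦6, 1↦3, 2↦7, 3↦7, 4↦3, 5↦6, 6↦5, 7↦0, 8↦2, 9↦0, 10↦5]  zeros at y ∈ {7, 9}
  x = 6: [0↦7, 1↦6, 2↦1, 3↦3, 4↦1, 5↦6, 6↦7, 7↦4, 8↦8, 9↦8, 10↦4]  zeros at y ∈ ∅
  x = 7: [0↦8, 1↦9, 2↦6, 3↦10, 4↦10, 5↦6, 6↦9, 7↦8, 8↦3, 9↦5, 10↦3]  zeros at y ∈ ∅
  x = 8: [0↦9, 1↦1, 2↦0, 3↦6, 4↦8, 5↦6, 6↦0, 7↦1, 8↦9, 9↦2, 10↦2]  zeros at y ∈ {2, 6}
  x = 9: [0↦10, 1↦4, 2↦5, 3↦2, 4↦6, 5↦6, 6↦2, 7↦5, 8↦4, 9↦10, 10↦1]  zeros at y ∈ ∅
  x = 10: [0↦0, 1↦7, 2↦10, 3↦9, 4↦4, 5↦6, 6↦4, 7↦9, 8↦10, 9↦7, 10↦0]  zeros at y ∈ {0, 10}
Collecting zeros: affine points = {(1, 4), (1, 8), (4, 1), (4, 3), (5, 7), (5, 9), (8, 2), (8, 6), (10, 0), (10, 10)}.
Total count |C(F_11)_aff| = 10.


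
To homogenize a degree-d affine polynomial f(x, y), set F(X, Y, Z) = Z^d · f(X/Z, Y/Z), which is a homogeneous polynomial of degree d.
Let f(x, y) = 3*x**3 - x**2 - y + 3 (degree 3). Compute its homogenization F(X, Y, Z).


F(X, Y, Z) = 3*X**3 - X**2*Z - Y*Z**2 + 3*Z**3

deg(f) = 3.
Substitute x = X/Z, y = Y/Z into f, then multiply by Z^3.
  monomial 3·x^3·y^0 ↦ 3·X^3·Y^0·Z^0.
  monomial -1·x^2·y^0 ↦ -1·X^2·Y^0·Z^1.
  monomial -1·x^0·y^1 ↦ -1·X^0·Y^1·Z^2.
  monomial 3·x^0·y^0 ↦ 3·X^0·Y^0·Z^3.
Collecting: F(X, Y, Z) = 3*X**3 - X**2*Z - Y*Z**2 + 3*Z**3.


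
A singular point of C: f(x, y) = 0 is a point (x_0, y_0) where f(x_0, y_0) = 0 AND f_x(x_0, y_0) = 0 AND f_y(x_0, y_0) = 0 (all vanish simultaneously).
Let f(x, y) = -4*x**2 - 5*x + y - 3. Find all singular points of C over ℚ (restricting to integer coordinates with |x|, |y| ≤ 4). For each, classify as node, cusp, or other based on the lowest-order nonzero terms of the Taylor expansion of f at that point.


No singular points in the scanned grid; C is smooth there.

Compute partial derivatives:
  f_x = -8*x - 5.
  f_y = 1.
f_y = 1 is a nonzero constant, so f_y never vanishes: no point (x, y) can satisfy f = f_x = f_y = 0. In particular no (x, y) ∈ {−4, ..., 4}² is singular; the curve is smooth.


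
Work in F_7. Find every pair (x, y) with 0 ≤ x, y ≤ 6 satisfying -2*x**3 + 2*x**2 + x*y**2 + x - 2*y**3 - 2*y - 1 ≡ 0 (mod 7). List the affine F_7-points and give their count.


Affine F_7-points: {(0, 2), (1, 0), (2, 0), (2, 3), (2, 5), (3, 1), (3, 2), (5, 0), (5, 2), (5, 4)}; count = 10.

For each of the 49 pairs (x, y) ∈ F_7², evaluate f(x, y) mod 7. Record the zeros.
  x = 0: [0↦6, 1↦2, 2↦0, 3↦2, 4↦3, 5↦5, 6↦3]  zeros at y ∈ {2}
  x = 1: [0↦0, 1↦4, 2↦5, 3↦5, 4↦6, 5↦3, 6↦5]  zeros at y ∈ {0}
  x = 2: [0↦0, 1↦5, 2↦2, 3↦0, 4↦1, 5↦0, 6↦6]  zeros at y ∈ {0, 3, 5}
  x = 3: [0↦1, 1↦0, 2↦0, 3↦3, 4↦4, 5↦5, 6↦1]  zeros at y ∈ {1, 2}
  x = 4: [0↦5, 1↦5, 2↦1, 3↦2, 4↦3, 5↦6, 6↦6]  zeros at y ∈ ∅
  x = 5: [0↦0, 1↦1, 2↦0, 3↦6, 4↦0, 5↦5, 6↦2]  zeros at y ∈ {0, 2, 4}
  x = 6: [0↦2, 1↦4, 2↦6, 3↦3, 4↦4, 5↦4, 6↦5]  zeros at y ∈ ∅
Collecting zeros: affine points = {(0, 2), (1, 0), (2, 0), (2, 3), (2, 5), (3, 1), (3, 2), (5, 0), (5, 2), (5, 4)}.
Total count |C(F_7)_aff| = 10.


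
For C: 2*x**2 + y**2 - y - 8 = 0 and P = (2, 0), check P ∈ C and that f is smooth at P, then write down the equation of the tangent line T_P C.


Tangent line at P: 8*x - y - 16 = 0.

Step 1: f(2, 0) = 0, so P lies on C.
Step 2: partial derivatives
  f_x(x, y) = 4*x, f_y(x, y) = 2*y - 1.
  f_x(P) = 8, f_y(P) = -1 (gradient nonzero, so P is smooth).
Step 3: tangent line at P: 8·(x − 2) + -1·(y − 0) = 0.
Expanding: 8*x - y - 16 = 0.


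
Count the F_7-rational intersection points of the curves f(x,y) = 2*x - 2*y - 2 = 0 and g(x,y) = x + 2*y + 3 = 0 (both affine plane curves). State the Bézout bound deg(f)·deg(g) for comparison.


Common zeros: {(2, 1)}; count = 1; Bézout bound = 1.

deg(f) = 1, deg(g) = 1, so Bézout bound = 1.
Scan x ∈ F_7. For each x, list the y ∈ F_7 with f(x, y) ≡ 0 and those with g(x, y) ≡ 0 (mod 7); the common zeros in that column are the intersection.
  x = 0: f ≡ 0 at y ∈ {6}; g ≡ 0 at y ∈ {2}; common: ∅.
  x = 1: f ≡ 0 at y ∈ {0}; g ≡ 0 at y ∈ {5}; common: ∅.
  x = 2: f ≡ 0 at y ∈ {1}; g ≡ 0 at y ∈ {1}; common: {1}.
  x = 3: f ≡ 0 at y ∈ {2}; g ≡ 0 at y ∈ {4}; common: ∅.
  x = 4: f ≡ 0 at y ∈ {3}; g ≡ 0 at y ∈ {0}; common: ∅.
  x = 5: f ≡ 0 at y ∈ {4}; g ≡ 0 at y ∈ {3}; common: ∅.
  x = 6: f ≡ 0 at y ∈ {5}; g ≡ 0 at y ∈ {6}; common: ∅.
Collecting: common zeros = {(2, 1)}, so the count is 1.
Comparison with the Bézout bound: 1 ≤ 1 = deg(f)·deg(g), as expected for curves with no common component (the bound is attained).


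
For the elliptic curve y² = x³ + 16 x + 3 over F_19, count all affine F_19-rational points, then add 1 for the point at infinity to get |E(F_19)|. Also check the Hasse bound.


Affine points = {(1, 1), (1, 18), (2, 9), (2, 10), (4, 6), (4, 13), (6, 7), (6, 12), (8, 4), (8, 15), (10, 2), (10, 17), (11, 3), (11, 16), (12, 2), (12, 17), (14, 8), (14, 11), (16, 2), (16, 17), (17, 1), (17, 18), (18, 9), (18, 10)}; affine count = 24; |E(F_19)| = 25.

Discriminant check: Δ ∝ 4a³ + 27b² = 4·16³ + 27·3² = 4·4096 + 27·9 ≡ 2 (mod 19). Nonzero ⇒ E is nonsingular.
For each x ∈ F_19, compute rhs = x³ + 16·x + 3 mod 19, then count y ∈ F_19 with y² ≡ rhs.
  x = 0: rhs = 3, matching y values: none (0 points).
  x = 1: rhs = 1, matching y values: 1, 18 (2 points).
  x = 2: rhs = 5, matching y values: 9, 10 (2 points).
  x = 3: rhs = 2, matching y values: none (0 points).
  x = 4: rhs = 17, matching y values: 6, 13 (2 points).
  x = 5: rhs = 18, matching y values: none (0 points).
  x = 6: rhs = 11, matching y values: 7, 12 (2 points).
  x = 7: rhs = 2, matching y values: none (0 points).
  x = 8: rhs = 16, matching y values: 4, 15 (2 points).
  x = 9: rhs = 2, matching y values: none (0 points).
  x = 10: rhs = 4, matching y values: 2, 17 (2 points).
  x = 11: rhs = 9, matching y values: 3, 16 (2 points).
  x = 12: rhs = 4, matching y values: 2, 17 (2 points).
  x = 13: rhs = 14, matching y values: none (0 points).
  x = 14: rhs = 7, matching y values: 8, 11 (2 points).
  x = 15: rhs = 8, matching y values: none (0 points).
  x = 16: rhs = 4, matching y values: 2, 17 (2 points).
  x = 17: rhs = 1, matching y values: 1, 18 (2 points).
  x = 18: rhs = 5, matching y values: 9, 10 (2 points).
Total affine count: 24.
Full point count |E(F_19)| = 24 + 1 = 25.
Hasse bound: |25 − (19+1)| = |5| = 5 ≤ 2√19 ≈ 8.7178 ✓.


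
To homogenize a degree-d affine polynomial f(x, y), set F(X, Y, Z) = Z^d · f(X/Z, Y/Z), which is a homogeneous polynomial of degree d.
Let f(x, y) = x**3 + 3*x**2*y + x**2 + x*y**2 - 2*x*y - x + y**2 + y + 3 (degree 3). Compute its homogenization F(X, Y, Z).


F(X, Y, Z) = X**3 + 3*X**2*Y + X**2*Z + X*Y**2 - 2*X*Y*Z - X*Z**2 + Y**2*Z + Y*Z**2 + 3*Z**3

deg(f) = 3.
Substitute x = X/Z, y = Y/Z into f, then multiply by Z^3.
  monomial 1·x^3·y^0 ↦ 1·X^3·Y^0·Z^0.
  monomial 3·x^2·y^1 ↦ 3·X^2·Y^1·Z^0.
  monomial 1·x^2·y^0 ↦ 1·X^2·Y^0·Z^1.
  monomial 1·x^1·y^2 ↦ 1·X^1·Y^2·Z^0.
  monomial -2·x^1·y^1 ↦ -2·X^1·Y^1·Z^1.
  monomial -1·x^1·y^0 ↦ -1·X^1·Y^0·Z^2.
  monomial 1·x^0·y^2 ↦ 1·X^0·Y^2·Z^1.
  monomial 1·x^0·y^1 ↦ 1·X^0·Y^1·Z^2.
  monomial 3·x^0·y^0 ↦ 3·X^0·Y^0·Z^3.
Collecting: F(X, Y, Z) = X**3 + 3*X**2*Y + X**2*Z + X*Y**2 - 2*X*Y*Z - X*Z**2 + Y**2*Z + Y*Z**2 + 3*Z**3.


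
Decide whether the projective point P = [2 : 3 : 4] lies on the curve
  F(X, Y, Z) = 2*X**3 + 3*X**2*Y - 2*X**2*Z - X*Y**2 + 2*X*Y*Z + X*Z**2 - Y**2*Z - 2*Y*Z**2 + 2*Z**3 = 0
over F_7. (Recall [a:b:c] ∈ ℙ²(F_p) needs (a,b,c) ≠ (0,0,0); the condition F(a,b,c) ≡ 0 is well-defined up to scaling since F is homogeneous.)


F(2,3,4) ≡ 1 (mod 7); P is NOT on the curve.

Evaluate F(2, 3, 4) term-by-term (mod 7).
  2*X**3 ↦ 2·8·1·1 = 16
  3*X**2*Y ↦ 3·4·3·1 = 36
  -2*X**2*Z ↦ -2·4·1·4 = -32
  -X*Y**2 ↦ -1·2·9·1 = -18
  2*X*Y*Z ↦ 2·2·3·4 = 48
  X*Z**2 ↦ 1·2·1·16 = 32
  -Y**2*Z ↦ -1·1·9·4 = -36
  -2*Y*Z**2 ↦ -2·1·3·16 = -96
  2*Z**3 ↦ 2·1·1·64 = 128
Sum: F(2, 3, 4) = (16) + (36) + (-32) + (-18) + (48) + (32) + (-36) + (-96) + (128) = 78.
Reducing mod 7: 78 ≡ 1 (mod 7).
Since F(a, b, c) ≡ 1 ≠ 0 (mod 7), P does NOT lie on the curve.


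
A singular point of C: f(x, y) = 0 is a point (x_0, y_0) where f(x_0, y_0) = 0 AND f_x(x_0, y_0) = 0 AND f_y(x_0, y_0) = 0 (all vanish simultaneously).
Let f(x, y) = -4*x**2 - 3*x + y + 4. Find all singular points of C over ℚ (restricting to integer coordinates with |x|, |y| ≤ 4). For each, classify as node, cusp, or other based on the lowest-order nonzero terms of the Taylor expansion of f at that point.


No singular points in the scanned grid; C is smooth there.

Compute partial derivatives:
  f_x = -8*x - 3.
  f_y = 1.
f_y = 1 is a nonzero constant, so f_y never vanishes: no point (x, y) can satisfy f = f_x = f_y = 0. In particular no (x, y) ∈ {−4, ..., 4}² is singular; the curve is smooth.


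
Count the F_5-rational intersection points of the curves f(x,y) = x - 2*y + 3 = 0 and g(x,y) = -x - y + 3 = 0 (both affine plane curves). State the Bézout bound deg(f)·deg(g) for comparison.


Common zeros: {(1, 2)}; count = 1; Bézout bound = 1.

deg(f) = 1, deg(g) = 1, so Bézout bound = 1.
Scan x ∈ F_5. For each x, list the y ∈ F_5 with f(x, y) ≡ 0 and those with g(x, y) ≡ 0 (mod 5); the common zeros in that column are the intersection.
  x = 0: f ≡ 0 at y ∈ {4}; g ≡ 0 at y ∈ {3}; common: ∅.
  x = 1: f ≡ 0 at y ∈ {2}; g ≡ 0 at y ∈ {2}; common: {2}.
  x = 2: f ≡ 0 at y ∈ {0}; g ≡ 0 at y ∈ {1}; common: ∅.
  x = 3: f ≡ 0 at y ∈ {3}; g ≡ 0 at y ∈ {0}; common: ∅.
  x = 4: f ≡ 0 at y ∈ {1}; g ≡ 0 at y ∈ {4}; common: ∅.
Collecting: common zeros = {(1, 2)}, so the count is 1.
Comparison with the Bézout bound: 1 ≤ 1 = deg(f)·deg(g), as expected for curves with no common component (the bound is attained).


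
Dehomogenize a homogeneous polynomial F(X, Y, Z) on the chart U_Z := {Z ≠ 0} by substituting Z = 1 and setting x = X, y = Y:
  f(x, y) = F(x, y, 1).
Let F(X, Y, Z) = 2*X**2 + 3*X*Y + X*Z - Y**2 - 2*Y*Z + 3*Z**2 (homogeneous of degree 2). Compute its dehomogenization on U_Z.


f(x, y) = 2*x**2 + 3*x*y + x - y**2 - 2*y + 3

On U_Z we set Z = 1. Each monomial c·X^i·Y^j·Z^k in F becomes c·x^i·y^j·1^k = c·x^i·y^j.
Substituting Z = 1: F(X, Y, 1) = 2*x**2 + 3*x*y + x - y**2 - 2*y + 3.
Note: deg(f) ≤ deg(F) = 2; strict inequality happens when F is divisible by Z (lost terms).


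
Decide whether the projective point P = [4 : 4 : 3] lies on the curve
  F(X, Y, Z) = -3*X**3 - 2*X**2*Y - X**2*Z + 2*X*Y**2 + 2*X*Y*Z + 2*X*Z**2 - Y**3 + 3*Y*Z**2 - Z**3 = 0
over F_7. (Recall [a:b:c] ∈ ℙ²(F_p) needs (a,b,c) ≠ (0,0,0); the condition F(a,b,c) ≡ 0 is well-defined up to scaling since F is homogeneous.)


F(4,4,3) ≡ 1 (mod 7); P is NOT on the curve.

Evaluate F(4, 4, 3) term-by-term (mod 7).
  -3*X**3 ↦ -3·64·1·1 = -192
  -2*X**2*Y ↦ -2·16·4·1 = -128
  -X**2*Z ↦ -1·16·1·3 = -48
  2*X*Y**2 ↦ 2·4·16·1 = 128
  2*X*Y*Z ↦ 2·4·4·3 = 96
  2*X*Z**2 ↦ 2·4·1·9 = 72
  -Y**3 ↦ -1·1·64·1 = -64
  3*Y*Z**2 ↦ 3·1·4·9 = 108
  -Z**3 ↦ -1·1·1·27 = -27
Sum: F(4, 4, 3) = (-192) + (-128) + (-48) + (128) + (96) + (72) + (-64) + (108) + (-27) = -55.
Reducing mod 7: -55 ≡ 1 (mod 7).
Since F(a, b, c) ≡ 1 ≠ 0 (mod 7), P does NOT lie on the curve.


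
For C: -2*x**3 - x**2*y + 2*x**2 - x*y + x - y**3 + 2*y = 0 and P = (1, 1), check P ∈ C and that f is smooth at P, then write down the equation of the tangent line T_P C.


Tangent line at P: -4*x - 3*y + 7 = 0.

Step 1: f(1, 1) = 0, so P lies on C.
Step 2: partial derivatives
  f_x(x, y) = -6*x**2 - 2*x*y + 4*x - y + 1, f_y(x, y) = -x**2 - x - 3*y**2 + 2.
  f_x(P) = -4, f_y(P) = -3 (gradient nonzero, so P is smooth).
Step 3: tangent line at P: -4·(x − 1) + -3·(y − 1) = 0.
Expanding: -4*x - 3*y + 7 = 0.


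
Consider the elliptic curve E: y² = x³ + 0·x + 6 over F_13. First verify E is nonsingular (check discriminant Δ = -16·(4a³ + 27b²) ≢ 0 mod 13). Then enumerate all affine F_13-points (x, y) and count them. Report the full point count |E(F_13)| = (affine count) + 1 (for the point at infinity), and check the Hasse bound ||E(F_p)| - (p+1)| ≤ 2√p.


Affine points = {(2, 1), (2, 12), (5, 1), (5, 12), (6, 1), (6, 12)}; affine count = 6; |E(F_13)| = 7.

Discriminant check: Δ ∝ 4a³ + 27b² = 4·0³ + 27·6² = 4·0 + 27·36 ≡ 10 (mod 13). Nonzero ⇒ E is nonsingular.
For each x ∈ F_13, compute rhs = x³ + 0·x + 6 mod 13, then count y ∈ F_13 with y² ≡ rhs.
  x = 0: rhs = 6, matching y values: none (0 points).
  x = 1: rhs = 7, matching y values: none (0 points).
  x = 2: rhs = 1, matching y values: 1, 12 (2 points).
  x = 3: rhs = 7, matching y values: none (0 points).
  x = 4: rhs = 5, matching y values: none (0 points).
  x = 5: rhs = 1, matching y values: 1, 12 (2 points).
  x = 6: rhs = 1, matching y values: 1, 12 (2 points).
  x = 7: rhs = 11, matching y values: none (0 points).
  x = 8: rhs = 11, matching y values: none (0 points).
  x = 9: rhs = 7, matching y values: none (0 points).
  x = 10: rhs = 5, matching y values: none (0 points).
  x = 11: rhs = 11, matching y values: none (0 points).
  x = 12: rhs = 5, matching y values: none (0 points).
Total affine count: 6.
Full point count |E(F_13)| = 6 + 1 = 7.
Hasse bound: |7 − (13+1)| = |-7| = 7 ≤ 2√13 ≈ 7.2111 ✓.


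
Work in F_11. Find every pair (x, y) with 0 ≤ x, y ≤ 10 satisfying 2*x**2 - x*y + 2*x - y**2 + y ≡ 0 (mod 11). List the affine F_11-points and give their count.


Affine F_11-points: {(0, 0), (0, 1), (1, 2), (1, 9), (2, 3), (2, 7), (3, 4), (3, 5), (4, 3), (4, 5), (5, 1), (5, 6), (6, 7), (6, 10), (7, 8), (8, 6), (8, 9), (9, 4), (9, 10), (10, 0), (10, 2)}; count = 21.

For each of the 121 pairs (x, y) ∈ F_11², evaluate f(x, y) mod 11. Record the zeros.
  x = 0: [0↦0, 1↦0, 2↦9, 3↦5, 4↦10, 5↦2, 6↦3, 7↦2, 8↦10, 9↦5, 10↦9]  zeros at y ∈ {0, 1}
  x = 1: [0↦4, 1↦3, 2↦0, 3↦6, 4↦10, 5↦1, 6↦1, 7↦10, 8↦6, 9↦0, 10↦3]  zeros at y ∈ {2, 9}
  x = 2: [0↦1, 1↦10, 2↦6, 3↦0, 4↦3, 5↦4, 6↦3, 7↦0, 8↦6, 9↦10, 10↦1]  zeros at y ∈ {3, 7}
  x = 3: [0↦2, 1↦10, 2↦5, 3↦9, 4↦0, 5↦0, 6↦9, 7↦5, 8↦10, 9↦2, 10↦3]  zeros at y ∈ {4, 5}
  x = 4: [0↦7, 1↦3, 2↦8, 3↦0, 4↦1, 5↦0, 6↦8, 7↦3, 8↦7, 9↦9, 10↦9]  zeros at y ∈ {3, 5}
  x = 5: [0↦5, 1↦0, 2↦4, 3↦6, 4↦6, 5↦4, 6↦0, 7↦5, 8↦8, 9↦9, 10↦8]  zeros at y ∈ {1, 6}
  x = 6: [0↦7, 1↦1, 2↦4, 3↦5, 4↦4, 5↦1, 6↦7, 7↦0, 8↦2, 9↦2, 10↦0]  zeros at y ∈ {7, 10}
  x = 7: [0↦2, 1↦6, 2↦8, 3↦8, 4↦6, 5↦2, 6↦7, 7↦10, 8↦0, 9↦10, 10↦7]  zeros at y ∈ {8}
  x = 8: [0↦1, 1↦4, 2↦5, 3↦4, 4↦1, 5↦7, 6↦0, 7↦2, 8↦2, 9↦0, 10↦7]  zeros at y ∈ {6, 9}
  x = 9: [0↦4, 1↦6, 2↦6, 3↦4, 4↦0, 5↦5, 6↦8, 7↦9, 8↦8, 9↦5, 10↦0]  zeros at y ∈ {4, 10}
  x = 10: [0↦0, 1↦1, 2↦0, 3↦8, 4↦3, 5↦7, 6↦9, 7↦9, 8↦7, 9↦3, 10↦8]  zeros at y ∈ {0, 2}
Collecting zeros: affine points = {(0, 0), (0, 1), (1, 2), (1, 9), (2, 3), (2, 7), (3, 4), (3, 5), (4, 3), (4, 5), (5, 1), (5, 6), (6, 7), (6, 10), (7, 8), (8, 6), (8, 9), (9, 4), (9, 10), (10, 0), (10, 2)}.
Total count |C(F_11)_aff| = 21.


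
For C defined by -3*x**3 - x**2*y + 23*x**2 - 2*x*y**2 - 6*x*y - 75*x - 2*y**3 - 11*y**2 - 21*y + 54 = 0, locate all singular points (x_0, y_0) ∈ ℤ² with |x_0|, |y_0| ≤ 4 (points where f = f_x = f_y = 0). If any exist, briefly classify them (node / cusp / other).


Singular points: {(3, -3)}; classification: node.

Compute partial derivatives:
  f_x = -9*x**2 - 2*x*y + 46*x - 2*y**2 - 6*y - 75.
  f_y = -x**2 - 4*x*y - 6*x - 6*y**2 - 22*y - 21.
Scan x_0 ∈ {−4, ..., 4}. For each x_0, f_y(x_0, y) is a polynomial in y; find its integer roots y ∈ {−4, ..., 4}, then test f_x and f at those candidates.
  x = -4: f_y(-4, y) = -6*y**2 - 6*y - 13; no integer root y with |y| ≤ 4.
  x = -3: f_y(-3, y) = -6*y**2 - 10*y - 12; no integer root y with |y| ≤ 4.
  x = -2: f_y(-2, y) = -6*y**2 - 14*y - 13; no integer root y with |y| ≤ 4.
  x = -1: f_y(-1, y) = -6*y**2 - 18*y - 16; no integer root y with |y| ≤ 4.
  x = 0: f_y(0, y) = -6*y**2 - 22*y - 21; no integer root y with |y| ≤ 4.
  x = 1: f_y(1, y) = -6*y**2 - 26*y - 28; vanishes at y ∈ {-2}. (1, -2): f_x = -30 ≠ 0.
  x = 2: f_y(2, y) = -6*y**2 - 30*y - 37; no integer root y with |y| ≤ 4.
  x = 3: f_y(3, y) = -6*y**2 - 34*y - 48; vanishes at y ∈ {-3}. (3, -3): f_x = 0, f = 0 — SINGULAR.
  x = 4: f_y(4, y) = -6*y**2 - 38*y - 61; no integer root y with |y| ≤ 4.
Only singular point on the grid: (3, -3).
Classify: substitute x = 3 + u, y = -3 + v and expand: f = -3*u**3 - u**2*v - u**2 - 2*u*v**2 - 2*v**3 + v**2.
No constant or linear terms (consistent with a singular point). Quadratic part: -u**2 + v**2. Cubic part: -3*u**3 - u**2*v - 2*u*v**2 - 2*v**3.
The quadratic part v**2 - u**2 = (v − u)(v + u) splits into two distinct linear factors, so there are two distinct tangent lines y − -3 = ±(x − 3) — this is a node (ordinary double point).
Classification: node.


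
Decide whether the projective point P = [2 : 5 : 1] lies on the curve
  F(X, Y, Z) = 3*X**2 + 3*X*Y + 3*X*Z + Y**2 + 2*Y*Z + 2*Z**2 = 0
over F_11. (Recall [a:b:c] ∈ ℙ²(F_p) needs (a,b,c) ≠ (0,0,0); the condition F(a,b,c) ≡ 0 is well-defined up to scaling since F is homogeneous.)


F(2,5,1) ≡ 8 (mod 11); P is NOT on the curve.

Evaluate F(2, 5, 1) term-by-term (mod 11).
  3*X**2 ↦ 3·4·1·1 = 12
  3*X*Y ↦ 3·2·5·1 = 30
  3*X*Z ↦ 3·2·1·1 = 6
  Y**2 ↦ 1·1·25·1 = 25
  2*Y*Z ↦ 2·1·5·1 = 10
  2*Z**2 ↦ 2·1·1·1 = 2
Sum: F(2, 5, 1) = (12) + (30) + (6) + (25) + (10) + (2) = 85.
Reducing mod 11: 85 ≡ 8 (mod 11).
Since F(a, b, c) ≡ 8 ≠ 0 (mod 11), P does NOT lie on the curve.


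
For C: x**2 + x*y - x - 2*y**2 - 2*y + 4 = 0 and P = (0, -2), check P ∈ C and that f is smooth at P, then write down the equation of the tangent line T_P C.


Tangent line at P: -3*x + 6*y + 12 = 0.

Step 1: f(0, -2) = 0, so P lies on C.
Step 2: partial derivatives
  f_x(x, y) = 2*x + y - 1, f_y(x, y) = x - 4*y - 2.
  f_x(P) = -3, f_y(P) = 6 (gradient nonzero, so P is smooth).
Step 3: tangent line at P: -3·(x − 0) + 6·(y − -2) = 0.
Expanding: -3*x + 6*y + 12 = 0.


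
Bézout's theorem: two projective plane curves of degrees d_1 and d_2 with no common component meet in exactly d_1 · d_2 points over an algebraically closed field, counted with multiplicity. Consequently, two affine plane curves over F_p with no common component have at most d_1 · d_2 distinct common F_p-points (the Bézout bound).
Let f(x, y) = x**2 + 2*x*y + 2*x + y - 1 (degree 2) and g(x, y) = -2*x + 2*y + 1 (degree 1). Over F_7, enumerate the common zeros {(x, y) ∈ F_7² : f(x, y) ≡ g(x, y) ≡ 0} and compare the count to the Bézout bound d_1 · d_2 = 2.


Common zeros: {(1, 4), (3, 6)}; count = 2; Bézout bound = 2.

deg(f) = 2, deg(g) = 1, so Bézout bound = 2.
Scan x ∈ F_7. For each x, list the y ∈ F_7 with f(x, y) ≡ 0 and those with g(x, y) ≡ 0 (mod 7); the common zeros in that column are the intersection.
  x = 0: f ≡ 0 at y ∈ {1}; g ≡ 0 at y ∈ {3}; common: ∅.
  x = 1: f ≡ 0 at y ∈ {4}; g ≡ 0 at y ∈ {4}; common: {4}.
  x = 2: f ≡ 0 at y ∈ {0}; g ≡ 0 at y ∈ {5}; common: ∅.
  x = 3: f ≡ 0 at y ∈ {0, 1, 2, 3, 4, 5, 6}; g ≡ 0 at y ∈ {6}; common: {6}.
  x = 4: f ≡ 0 at y ∈ {6}; g ≡ 0 at y ∈ {0}; common: ∅.
  x = 5: f ≡ 0 at y ∈ {2}; g ≡ 0 at y ∈ {1}; common: ∅.
  x = 6: f ≡ 0 at y ∈ {5}; g ≡ 0 at y ∈ {2}; common: ∅.
Collecting: common zeros = {(1, 4), (3, 6)}, so the count is 2.
Comparison with the Bézout bound: 2 ≤ 2 = deg(f)·deg(g), as expected for curves with no common component (the bound is attained).


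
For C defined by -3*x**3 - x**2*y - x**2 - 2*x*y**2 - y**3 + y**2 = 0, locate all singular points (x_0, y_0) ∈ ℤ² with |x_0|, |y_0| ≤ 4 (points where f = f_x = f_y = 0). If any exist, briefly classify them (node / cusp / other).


Singular points: {(0, 0)}; classification: node.

Compute partial derivatives:
  f_x = -9*x**2 - 2*x*y - 2*x - 2*y**2.
  f_y = -x**2 - 4*x*y - 3*y**2 + 2*y.
Scan x_0 ∈ {−4, ..., 4}. For each x_0, f_y(x_0, y) is a polynomial in y; find its integer roots y ∈ {−4, ..., 4}, then test f_x and f at those candidates.
  x = -4: f_y(-4, y) = -3*y**2 + 18*y - 16; no integer root y with |y| ≤ 4.
  x = -3: f_y(-3, y) = -3*y**2 + 14*y - 9; no integer root y with |y| ≤ 4.
  x = -2: f_y(-2, y) = -3*y**2 + 10*y - 4; no integer root y with |y| ≤ 4.
  x = -1: f_y(-1, y) = -3*y**2 + 6*y - 1; no integer root y with |y| ≤ 4.
  x = 0: f_y(0, y) = -3*y**2 + 2*y; vanishes at y ∈ {0}. (0, 0): f_x = 0, f = 0 — SINGULAR.
  x = 1: f_y(1, y) = -3*y**2 - 2*y - 1; no integer root y with |y| ≤ 4.
  x = 2: f_y(2, y) = -3*y**2 - 6*y - 4; no integer root y with |y| ≤ 4.
  x = 3: f_y(3, y) = -3*y**2 - 10*y - 9; no integer root y with |y| ≤ 4.
  x = 4: f_y(4, y) = -3*y**2 - 14*y - 16; vanishes at y ∈ {-2}. (4, -2): f_x = -144 ≠ 0.
Only singular point on the grid: (0, 0).
Classify: substitute x = 0 + u, y = 0 + v and expand: f = -3*u**3 - u**2*v - u**2 - 2*u*v**2 - v**3 + v**2.
No constant or linear terms (consistent with a singular point). Quadratic part: -u**2 + v**2. Cubic part: -3*u**3 - u**2*v - 2*u*v**2 - v**3.
The quadratic part v**2 - u**2 = (v − u)(v + u) splits into two distinct linear factors, so there are two distinct tangent lines y − 0 = ±(x − 0) — this is a node (ordinary double point).
Classification: node.
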